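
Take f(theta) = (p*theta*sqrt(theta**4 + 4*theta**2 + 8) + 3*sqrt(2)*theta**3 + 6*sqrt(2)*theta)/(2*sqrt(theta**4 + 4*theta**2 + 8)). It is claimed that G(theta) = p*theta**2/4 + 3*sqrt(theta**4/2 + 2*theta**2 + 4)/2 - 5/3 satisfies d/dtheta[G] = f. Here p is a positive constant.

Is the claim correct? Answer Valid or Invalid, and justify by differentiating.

Valid - differentiating G returns exactly f.

d/dtheta[G] = (p*theta*sqrt(theta**4 + 4*theta**2 + 8) + 3*sqrt(2)*theta**3 + 6*sqrt(2)*theta)/(2*sqrt(theta**4 + 4*theta**2 + 8))
This equals f(theta) exactly, so the claim holds.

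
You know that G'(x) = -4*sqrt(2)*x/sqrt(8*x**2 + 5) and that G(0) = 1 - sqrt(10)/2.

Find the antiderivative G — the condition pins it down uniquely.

G(x) = (-sqrt(2)*sqrt(8*x**2 + 5) + 2)/2

The substitution u = 4*x**2 + 5/2 works: G'(x) is exactly (dG/du)*(du/dx) for that inner function.
A general antiderivative is -sqrt(4*x**2 + 5/2) + C.
The condition gives C = 1 - sqrt(10)/2 - (-sqrt(10)/2) = 1.
So G(x) = (-sqrt(2)*sqrt(8*x**2 + 5) + 2)/2.
Check: d/dx[(-sqrt(2)*sqrt(8*x**2 + 5) + 2)/2] = -4*sqrt(2)*x/sqrt(8*x**2 + 5) = G'(x).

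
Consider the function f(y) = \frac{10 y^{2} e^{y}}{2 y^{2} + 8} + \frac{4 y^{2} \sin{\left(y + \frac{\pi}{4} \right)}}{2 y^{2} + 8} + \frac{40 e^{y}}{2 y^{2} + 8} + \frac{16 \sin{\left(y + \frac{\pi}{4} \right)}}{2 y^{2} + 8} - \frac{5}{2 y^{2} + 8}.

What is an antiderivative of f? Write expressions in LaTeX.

The integrand splits into summands that can be handled one at a time.
Check: d/dy[5 e^{y} - 2 \cos{\left(y + \frac{\pi}{4} \right)} - \frac{5 \operatorname{atan}{\left(\frac{y}{2} \right)}}{4}] = \frac{10 y^{2} e^{y} + 4 y^{2} \sin{\left(y + \frac{\pi}{4} \right)} + 40 e^{y} + 16 \sin{\left(y + \frac{\pi}{4} \right)} - 5}{2 y^{2} + 8}, which equals f(y).

An antiderivative is F(y) = 5 e^{y} - 2 \cos{\left(y + \frac{\pi}{4} \right)} - \frac{5 \operatorname{atan}{\left(\frac{y}{2} \right)}}{4}.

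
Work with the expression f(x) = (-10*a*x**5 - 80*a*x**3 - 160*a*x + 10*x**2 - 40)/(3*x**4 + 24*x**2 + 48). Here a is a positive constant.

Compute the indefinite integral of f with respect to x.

For F(x) to be correct the identity F'(x) - f(x) = 0 must hold.
Check: d/dx[(-5*a*x**4 - 20*a*x**2 - 10*x)/(3*x**2 + 12)] = (-10*a*x**5 - 80*a*x**3 - 160*a*x + 10*x**2 - 40)/(3*x**4 + 24*x**2 + 48) = f(x).

F(x) = (-5*a*x**4 - 20*a*x**2 - 10*x)/(3*x**2 + 12) + C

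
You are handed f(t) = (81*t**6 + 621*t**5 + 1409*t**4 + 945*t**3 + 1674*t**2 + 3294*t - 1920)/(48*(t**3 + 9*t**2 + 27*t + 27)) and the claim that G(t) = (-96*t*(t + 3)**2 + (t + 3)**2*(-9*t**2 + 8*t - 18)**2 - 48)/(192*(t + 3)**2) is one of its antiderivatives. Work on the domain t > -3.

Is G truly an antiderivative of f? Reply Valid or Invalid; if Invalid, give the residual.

Invalid: d/dt[G] - f = -1/2, which is not 0.

d/dt[G] = (81*t**6 + 621*t**5 + 1409*t**4 + 921*t**3 + 1458*t**2 + 2646*t - 2568)/(48*t**3 + 432*t**2 + 1296*t + 1296)
d/dt[G] - f(t) = -1/2 != 0.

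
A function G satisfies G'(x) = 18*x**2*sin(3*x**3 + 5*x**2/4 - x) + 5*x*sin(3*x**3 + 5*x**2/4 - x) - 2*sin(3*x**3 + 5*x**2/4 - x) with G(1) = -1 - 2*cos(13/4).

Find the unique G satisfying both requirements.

The substitution u = 3*x**3 + 5*x**2/4 - x works: G'(x) is exactly (dG/du)*(du/dx) for that inner function.
A general antiderivative is -2*cos(3*x**3 + 5*x**2/4 - x) + C.
The condition gives C = -1 - 2*cos(13/4) - (-2*cos(13/4)) = -1.
So G(x) = -2*cos(3*x**3 + 5*x**2/4 - x) - 1.
Check: d/dx[-2*cos(3*x**3 + 5*x**2/4 - x) - 1] = 18*x**2*sin(3*x**3 + 5*x**2/4 - x) + 5*x*sin(3*x**3 + 5*x**2/4 - x) - 2*sin(3*x**3 + 5*x**2/4 - x) = G'(x).

G(x) = -2*cos(3*x**3 + 5*x**2/4 - x) - 1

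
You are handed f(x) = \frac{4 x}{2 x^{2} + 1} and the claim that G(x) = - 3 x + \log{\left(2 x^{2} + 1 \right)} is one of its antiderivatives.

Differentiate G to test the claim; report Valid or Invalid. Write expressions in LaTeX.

Invalid: d/dx[G] - f = -3, which is not 0.

d/dx[G] = \frac{- 6 x^{2} + 4 x - 3}{2 x^{2} + 1}
d/dx[G] - f(x) = -3 != 0.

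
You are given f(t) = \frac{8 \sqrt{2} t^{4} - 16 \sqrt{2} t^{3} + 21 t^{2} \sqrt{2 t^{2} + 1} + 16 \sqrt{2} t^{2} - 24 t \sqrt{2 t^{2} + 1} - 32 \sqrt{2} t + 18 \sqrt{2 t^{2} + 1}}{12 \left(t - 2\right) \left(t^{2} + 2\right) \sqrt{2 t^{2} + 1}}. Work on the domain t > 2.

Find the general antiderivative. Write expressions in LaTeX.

F(t) = \frac{4 \sqrt{2} \sqrt{2 t^{2} + 1} + 9 \log{\left(t - 2 \right)} + 6 \log{\left(t^{2} + 2 \right)}}{12} + C

Recover f(t) by differentiating a candidate F(t); any mismatch rules it out.
Check: d/dt[\frac{4 \sqrt{2} \sqrt{2 t^{2} + 1} + 9 \log{\left(t - 2 \right)} + 6 \log{\left(t^{2} + 2 \right)}}{12}] = \frac{8 \sqrt{2} t^{4} - 16 \sqrt{2} t^{3} + 21 t^{2} \sqrt{2 t^{2} + 1} + 16 \sqrt{2} t^{2} - 24 t \sqrt{2 t^{2} + 1} - 32 \sqrt{2} t + 18 \sqrt{2 t^{2} + 1}}{12 t^{3} \sqrt{2 t^{2} + 1} - 24 t^{2} \sqrt{2 t^{2} + 1} + 24 t \sqrt{2 t^{2} + 1} - 48 \sqrt{2 t^{2} + 1}}, which equals f(t).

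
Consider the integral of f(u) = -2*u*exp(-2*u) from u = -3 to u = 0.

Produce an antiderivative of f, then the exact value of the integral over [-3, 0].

Antiderivative: F(u) = (2*u + 1)*exp(-2*u)/2; value = 1/2 + 5*exp(6)/2

f has the shape v'r + vr' for v = u + 1/2 and r = exp(-2*u) — it is the derivative of the product v*r.
F(u) = (2*u + 1)*exp(-2*u)/2 is an antiderivative of f.
Check: d/du[(2*u + 1)*exp(-2*u)/2] = -2*u*exp(-2*u) = f(u).
F(0) = 1/2; F(-3) = -5*exp(6)/2.
Integral = F(0) - F(-3) = 1/2 + 5*exp(6)/2.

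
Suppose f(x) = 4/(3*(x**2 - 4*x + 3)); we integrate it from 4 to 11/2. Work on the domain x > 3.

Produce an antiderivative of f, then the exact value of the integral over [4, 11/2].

The denominator factors as 3*(x - 3)*(x - 1); partial fractions split f into directly integrable pieces: -2/(3*(x - 1)) + 2/(3*(x - 3)).
F(x) = 2*log(x - 3)/3 - 2*log(x - 1)/3 is an antiderivative of f.
Check: d/dx[2*log(x - 3)/3 - 2*log(x - 1)/3] = 4/(3*x**2 - 12*x + 9), which equals f(x).
F(11/2) = -2*log(9/2)/3 + 2*log(5/2)/3; F(4) = -2*log(3)/3.
Integral = F(11/2) - F(4) = -2*log(9/2)/3 + 2*log(5/2)/3 + 2*log(3)/3.

Antiderivative: F(x) = 2*log(x - 3)/3 - 2*log(x - 1)/3; value = -2*log(9/2)/3 + 2*log(5/2)/3 + 2*log(3)/3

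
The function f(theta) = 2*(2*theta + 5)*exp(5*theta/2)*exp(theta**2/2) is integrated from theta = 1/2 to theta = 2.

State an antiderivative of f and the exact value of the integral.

Antiderivative: F(theta) = 4*exp(5*theta/2)*exp(theta**2/2); value = -4*exp(11/8) + 4*exp(7)

f matches the chain-rule pattern g'(h)*h' with inner function h(theta) = theta**2/2 + 5*theta/2; substituting u = h(theta) collapses the integral.
F(theta) = 4*exp(5*theta/2)*exp(theta**2/2) is an antiderivative of f.
Check: d/dtheta[4*exp(5*theta/2)*exp(theta**2/2)] = 4*theta*exp(5*theta/2)*exp(theta**2/2) + 10*exp(5*theta/2)*exp(theta**2/2), which equals f(theta).
F(2) = 4*exp(7); F(1/2) = 4*exp(11/8).
Integral = F(2) - F(1/2) = -4*exp(11/8) + 4*exp(7).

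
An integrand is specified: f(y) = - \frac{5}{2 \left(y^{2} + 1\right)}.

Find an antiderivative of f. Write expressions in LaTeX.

An antiderivative is F(y) = - \frac{5 \operatorname{atan}{\left(y \right)}}{2}.

Check any antiderivative F(y) by computing F'(y) and comparing it with f(y).
Check: d/dy[- \frac{5 \operatorname{atan}{\left(y \right)}}{2}] = - \frac{5}{2 y^{2} + 2}, which equals f(y).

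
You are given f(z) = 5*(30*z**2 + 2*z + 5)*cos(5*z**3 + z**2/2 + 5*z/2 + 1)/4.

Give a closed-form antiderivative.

The substitution u = 5*z**3 + z**2/2 + 5*z/2 + 1 works: f is exactly (dF/du)*(du/dz) for that inner function.
Check: d/dz[5*sin(5*z**3 + z**2/2 + 5*z/2 + 1)/2] = 75*z**2*cos(5*z**3 + z**2/2 + 5*z/2 + 1)/2 + 5*z*cos(5*z**3 + z**2/2 + 5*z/2 + 1)/2 + 25*cos(5*z**3 + z**2/2 + 5*z/2 + 1)/4, which equals f(z).

An antiderivative is F(z) = 5*sin(5*z**3 + z**2/2 + 5*z/2 + 1)/2.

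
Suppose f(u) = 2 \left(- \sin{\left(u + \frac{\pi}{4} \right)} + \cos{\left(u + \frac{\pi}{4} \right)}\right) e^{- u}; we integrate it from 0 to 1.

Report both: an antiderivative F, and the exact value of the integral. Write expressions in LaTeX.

Antiderivative: F(u) = 2 e^{- u} \sin{\left(u + \frac{\pi}{4} \right)}; value = - \sqrt{2} + \frac{2 \sin{\left(\frac{\pi}{4} + 1 \right)}}{e}

f has the shape v'r + vr' for v = 2 e^{- u} and r = \sin{\left(u + \frac{\pi}{4} \right)} — it is the derivative of the product v*r.
F(u) = 2 e^{- u} \sin{\left(u + \frac{\pi}{4} \right)} is an antiderivative of f.
Check: d/du[2 e^{- u} \sin{\left(u + \frac{\pi}{4} \right)}] = \left(- 2 \sin{\left(u + \frac{\pi}{4} \right)} + 2 \cos{\left(u + \frac{\pi}{4} \right)}\right) e^{- u}, which equals f(u).
F(1) = \frac{2 \sin{\left(\frac{\pi}{4} + 1 \right)}}{e}; F(0) = \sqrt{2}.
Integral = F(1) - F(0) = - \sqrt{2} + \frac{2 \sin{\left(\frac{\pi}{4} + 1 \right)}}{e}.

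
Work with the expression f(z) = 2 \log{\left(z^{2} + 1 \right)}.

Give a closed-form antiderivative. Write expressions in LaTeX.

An antiderivative is F(z) = 2 z \log{\left(z^{2} + 1 \right)} - 4 z + 4 \operatorname{atan}{\left(z \right)}.

A first test for any F(z): its z-derivative must equal f(z) identically.
Check: d/dz[2 z \log{\left(z^{2} + 1 \right)} - 4 z + 4 \operatorname{atan}{\left(z \right)}] = 2 \log{\left(z^{2} + 1 \right)} = f(z).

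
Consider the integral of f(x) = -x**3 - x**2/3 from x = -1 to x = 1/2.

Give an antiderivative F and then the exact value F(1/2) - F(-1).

Antiderivative: F(x) = -x**4/4 - x**3/9; value = 7/64

The integrand splits into summands that can be handled one at a time.
F(x) = -x**4/4 - x**3/9 is an antiderivative of f.
Check: d/dx[-x**4/4 - x**3/9] = -x**3 - x**2/3 = f(x).
F(1/2) = -17/576; F(-1) = -5/36.
Integral = F(1/2) - F(-1) = 7/64.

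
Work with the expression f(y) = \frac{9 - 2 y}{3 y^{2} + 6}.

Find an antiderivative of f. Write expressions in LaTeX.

An antiderivative is F(y) = \frac{- 2 \log{\left(y^{2} + 2 \right)} + 9 \sqrt{2} \operatorname{atan}{\left(\frac{\sqrt{2} y}{2} \right)}}{6}.

Since d/dy undoes antidifferentiation here, F'(y) = f(y) is required of F(y).
Check: d/dy[\frac{- 2 \log{\left(y^{2} + 2 \right)} + 9 \sqrt{2} \operatorname{atan}{\left(\frac{\sqrt{2} y}{2} \right)}}{6}] = \frac{9 - 2 y}{3 y^{2} + 6} = f(y).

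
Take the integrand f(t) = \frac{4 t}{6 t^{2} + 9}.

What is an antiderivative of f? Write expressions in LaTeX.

The substitution u = 2 t^{2} + 3 works: f is exactly (dF/du)*(du/dt) for that inner function.
Check: d/dt[\frac{\log{\left(2 t^{2} + 3 \right)}}{3}] = \frac{4 t}{6 t^{2} + 9} = f(t).

An antiderivative is F(t) = \frac{\log{\left(2 t^{2} + 3 \right)}}{3}.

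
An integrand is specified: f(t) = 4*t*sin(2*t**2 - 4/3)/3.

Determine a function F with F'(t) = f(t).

f matches the chain-rule pattern g'(h)*h' with inner function h(t) = 2*t**2 - 4/3; substituting u = h(t) collapses the integral.
Check: d/dt[-cos(2*t**2 - 4/3)/3] = 4*t*sin(2*t**2 - 4/3)/3 = f(t).

An antiderivative is F(t) = -cos(2*t**2 - 4/3)/3.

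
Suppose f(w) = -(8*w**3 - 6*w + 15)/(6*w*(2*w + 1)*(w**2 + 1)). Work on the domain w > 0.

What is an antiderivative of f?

The denominator factors as 6*w*(2*w + 1)*(w**2 + 1); partial fractions split f into directly integrable pieces: -(13*w - 44)/(30*(w**2 + 1)) + 68/(15*(2*w + 1)) - 5/(2*w).
Check: d/dw[-5*log(w)/2 + 34*log(w + 1/2)/15 - 13*log(w**2 + 1)/60 + 22*atan(w)/15] = (-8*w**3 + 6*w - 15)/(12*w**4 + 6*w**3 + 12*w**2 + 6*w), which equals f(w).

An antiderivative is F(w) = -5*log(w)/2 + 34*log(w + 1/2)/15 - 13*log(w**2 + 1)/60 + 22*atan(w)/15.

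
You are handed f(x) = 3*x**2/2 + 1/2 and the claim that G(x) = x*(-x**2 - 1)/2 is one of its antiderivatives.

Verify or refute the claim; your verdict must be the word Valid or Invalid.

d/dx[G] = -3*x**2/2 - 1/2
d/dx[G] - f(x) = -3*x**2 - 1 != 0.

Invalid: d/dx[G] - f = -3*x**2 - 1, which is not 0.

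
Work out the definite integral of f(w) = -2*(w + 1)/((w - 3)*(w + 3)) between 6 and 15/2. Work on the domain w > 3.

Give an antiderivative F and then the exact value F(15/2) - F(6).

Antiderivative: F(w) = -4*log(w - 3)/3 - 2*log(w + 3)/3; value = -4*log(9/2)/3 - 2*log(21/2)/3 + 2*log(9)/3 + 4*log(3)/3

The denominator factors as (w - 3)*(w + 3); partial fractions split f into directly integrable pieces: -2/(3*(w + 3)) - 4/(3*(w - 3)).
F(w) = -4*log(w - 3)/3 - 2*log(w + 3)/3 is an antiderivative of f.
Check: d/dw[-4*log(w - 3)/3 - 2*log(w + 3)/3] = (-2*w - 2)/(w**2 - 9), which equals f(w).
F(15/2) = -4*log(9/2)/3 - 2*log(21/2)/3; F(6) = -4*log(3)/3 - 2*log(9)/3.
Integral = F(15/2) - F(6) = -4*log(9/2)/3 - 2*log(21/2)/3 + 2*log(9)/3 + 4*log(3)/3.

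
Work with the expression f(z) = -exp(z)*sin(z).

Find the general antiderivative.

Whatever form F(z) takes, F'(z) = f(z) is non-negotiable.
Check: d/dz[(-sin(z) + cos(z))*exp(z)/2] = -exp(z)*sin(z) = f(z).

F(z) = (-sin(z) + cos(z))*exp(z)/2 + C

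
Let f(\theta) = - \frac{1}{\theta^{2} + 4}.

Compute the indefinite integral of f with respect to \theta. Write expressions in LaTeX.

F(\theta) = - \frac{\operatorname{atan}{\left(\frac{\theta}{2} \right)}}{2} + C

Check any antiderivative F(\theta) by computing F'(\theta) and comparing it with f(\theta).
Check: d/d\theta[- \frac{\operatorname{atan}{\left(\frac{\theta}{2} \right)}}{2}] = - \frac{1}{\theta^{2} + 4} = f(\theta).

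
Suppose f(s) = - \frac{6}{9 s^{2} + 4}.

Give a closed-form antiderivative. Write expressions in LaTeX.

An antiderivative is F(s) = - \operatorname{atan}{\left(\frac{3 s}{2} \right)}.

Recover f(s) by differentiating a candidate F(s); any mismatch rules it out.
Check: d/ds[- \operatorname{atan}{\left(\frac{3 s}{2} \right)}] = - \frac{6}{9 s^{2} + 4} = f(s).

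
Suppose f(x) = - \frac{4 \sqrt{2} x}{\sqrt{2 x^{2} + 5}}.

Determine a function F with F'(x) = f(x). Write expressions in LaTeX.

An antiderivative is F(x) = - 4 \sqrt{x^{2} + \frac{5}{2}}.

The substitution u = x^{2} + \frac{5}{2} works: f is exactly (dF/du)*(du/dx) for that inner function.
Check: d/dx[- 4 \sqrt{x^{2} + \frac{5}{2}}] = - \frac{4 \sqrt{2} x}{\sqrt{2 x^{2} + 5}} = f(x).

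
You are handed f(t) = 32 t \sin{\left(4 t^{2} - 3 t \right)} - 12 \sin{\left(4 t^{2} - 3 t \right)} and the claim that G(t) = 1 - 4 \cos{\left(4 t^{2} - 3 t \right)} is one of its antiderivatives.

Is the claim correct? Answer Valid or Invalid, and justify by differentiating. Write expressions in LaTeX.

Valid - the claim checks out under differentiation.

d/dt[G] = 32 t \sin{\left(4 t^{2} - 3 t \right)} - 12 \sin{\left(4 t^{2} - 3 t \right)}
This equals f(t) exactly, so the claim holds.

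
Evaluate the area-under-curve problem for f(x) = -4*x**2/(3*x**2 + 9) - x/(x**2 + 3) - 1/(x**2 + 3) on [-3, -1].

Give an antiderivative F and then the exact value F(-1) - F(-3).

Antiderivative: F(x) = (-8*x - 3*log(x**2 + 3) + 6*sqrt(3)*atan(sqrt(3)*x/3))/6; value = -8/3 - log(4)/2 + sqrt(3)*pi/6 + log(12)/2

Integrate term by term and add the pieces.
F(x) = (-8*x - 3*log(x**2 + 3) + 6*sqrt(3)*atan(sqrt(3)*x/3))/6 is an antiderivative of f.
Check: d/dx[(-8*x - 3*log(x**2 + 3) + 6*sqrt(3)*atan(sqrt(3)*x/3))/6] = (-4*x**2 - 3*x - 3)/(3*x**2 + 9), which equals f(x).
F(-1) = -sqrt(3)*pi/6 - log(4)/2 + 4/3; F(-3) = -sqrt(3)*pi/3 - log(12)/2 + 4.
Integral = F(-1) - F(-3) = -8/3 - log(4)/2 + sqrt(3)*pi/6 + log(12)/2.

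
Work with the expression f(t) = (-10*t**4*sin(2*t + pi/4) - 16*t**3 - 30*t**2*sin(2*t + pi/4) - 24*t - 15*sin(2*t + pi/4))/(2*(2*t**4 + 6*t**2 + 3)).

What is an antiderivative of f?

Since d/dt undoes antidifferentiation here, F'(t) = f(t) is required of F(t).
Check: d/dt[-log(t**4 + 3*t**2 + 3/2) + 5*cos(2*t + pi/4)/4] = (-10*t**4*sin(2*t + pi/4) - 16*t**3 - 30*t**2*sin(2*t + pi/4) - 24*t - 15*sin(2*t + pi/4))/(4*t**4 + 12*t**2 + 6), which equals f(t).

An antiderivative is F(t) = -log(t**4 + 3*t**2 + 3/2) + 5*cos(2*t + pi/4)/4.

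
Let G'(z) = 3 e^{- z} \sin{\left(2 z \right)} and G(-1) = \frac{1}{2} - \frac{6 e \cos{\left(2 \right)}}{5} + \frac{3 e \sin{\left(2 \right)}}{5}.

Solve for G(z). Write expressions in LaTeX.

G(z) = \frac{\left(5 e^{z} - 6 \sin{\left(2 z \right)} - 12 \cos{\left(2 z \right)}\right) e^{- z}}{10}

Recover the given G'(z) by differentiating a candidate G(z); any mismatch rules it out.
A general antiderivative is - \frac{3 e^{- z} \sin{\left(2 z \right)}}{5} - \frac{6 e^{- z} \cos{\left(2 z \right)}}{5} + C.
The condition gives C = \frac{1}{2} - \frac{6 e \cos{\left(2 \right)}}{5} + \frac{3 e \sin{\left(2 \right)}}{5} - (- \frac{6 e \cos{\left(2 \right)}}{5} + \frac{3 e \sin{\left(2 \right)}}{5}) = \frac{1}{2}.
So G(z) = \frac{\left(5 e^{z} - 6 \sin{\left(2 z \right)} - 12 \cos{\left(2 z \right)}\right) e^{- z}}{10}.
Check: d/dz[\frac{\left(5 e^{z} - 6 \sin{\left(2 z \right)} - 12 \cos{\left(2 z \right)}\right) e^{- z}}{10}] = 3 e^{- z} \sin{\left(2 z \right)} = G'(z).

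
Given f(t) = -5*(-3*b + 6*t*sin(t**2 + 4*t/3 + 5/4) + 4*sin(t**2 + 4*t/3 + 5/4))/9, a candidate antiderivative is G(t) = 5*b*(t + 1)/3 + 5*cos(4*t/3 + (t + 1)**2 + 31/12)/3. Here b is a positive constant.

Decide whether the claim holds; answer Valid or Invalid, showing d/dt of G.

d/dt[G] = 5*b/3 - 10*t*sin(t**2 + 10*t/3 + 43/12)/3 - 50*sin(t**2 + 10*t/3 + 43/12)/9
d/dt[G] - f(t) = 10*t*sin(t**2 + 4*t/3 + 5/4)/3 - 10*t*sin(t**2 + 10*t/3 + 43/12)/3 + 20*sin(t**2 + 4*t/3 + 5/4)/9 - 50*sin(t**2 + 10*t/3 + 43/12)/9 != 0.

Invalid: d/dt[G] - f = 10*t*sin(t**2 + 4*t/3 + 5/4)/3 - 10*t*sin(t**2 + 10*t/3 + 43/12)/3 + 20*sin(t**2 + 4*t/3 + 5/4)/9 - 50*sin(t**2 + 10*t/3 + 43/12)/9, which is not 0.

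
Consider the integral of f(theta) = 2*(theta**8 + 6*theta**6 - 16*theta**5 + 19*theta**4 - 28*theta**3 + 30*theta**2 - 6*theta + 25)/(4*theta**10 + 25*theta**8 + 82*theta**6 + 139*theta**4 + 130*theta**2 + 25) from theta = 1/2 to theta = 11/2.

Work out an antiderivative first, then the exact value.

Recover f(theta) by differentiating a candidate F(theta); any mismatch rules it out.
F(theta) = ((theta**4 + 3*theta**2 + 5)*atan(2*theta) + 2)/(theta**4 + 3*theta**2 + 5) is an antiderivative of f.
Check: d/dtheta[((theta**4 + 3*theta**2 + 5)*atan(2*theta) + 2)/(theta**4 + 3*theta**2 + 5)] = (2*theta**8 + 12*theta**6 - 32*theta**5 + 38*theta**4 - 56*theta**3 + 60*theta**2 - 12*theta + 50)/(4*theta**10 + 25*theta**8 + 82*theta**6 + 139*theta**4 + 130*theta**2 + 25), which equals f(theta).
F(11/2) = 32/16173 + atan(11); F(1/2) = 32/93 + pi/4.
Integral = F(11/2) - F(1/2) = -pi/4 - 171520/501363 + atan(11).

Antiderivative: F(theta) = ((theta**4 + 3*theta**2 + 5)*atan(2*theta) + 2)/(theta**4 + 3*theta**2 + 5); value = -pi/4 - 171520/501363 + atan(11)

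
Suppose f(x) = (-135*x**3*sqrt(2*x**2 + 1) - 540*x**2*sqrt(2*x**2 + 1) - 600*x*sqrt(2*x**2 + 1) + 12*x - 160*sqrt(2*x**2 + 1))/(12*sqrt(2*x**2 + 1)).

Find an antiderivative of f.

Check any antiderivative F(x) by computing F'(x) and comparing it with f(x).
Check: d/dx[-45*x**4/16 - 15*x**3 - 25*x**2 - 40*x/3 + sqrt(2*x**2 + 1)/2] = (-135*x**3*sqrt(2*x**2 + 1) - 540*x**2*sqrt(2*x**2 + 1) - 600*x*sqrt(2*x**2 + 1) + 12*x - 160*sqrt(2*x**2 + 1))/(12*sqrt(2*x**2 + 1)) = f(x).

An antiderivative is F(x) = -45*x**4/16 - 15*x**3 - 25*x**2 - 40*x/3 + sqrt(2*x**2 + 1)/2.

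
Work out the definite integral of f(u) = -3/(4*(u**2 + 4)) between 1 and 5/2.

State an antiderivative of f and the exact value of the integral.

For F(u) to be correct the identity F'(u) - f(u) = 0 must hold.
F(u) = -3*atan(u/2)/8 is an antiderivative of f.
Check: d/du[-3*atan(u/2)/8] = -3/(4*u**2 + 16), which equals f(u).
F(5/2) = -3*atan(5/4)/8; F(1) = -3*atan(1/2)/8.
Integral = F(5/2) - F(1) = -3*atan(5/4)/8 + 3*atan(1/2)/8.

Antiderivative: F(u) = -3*atan(u/2)/8; value = -3*atan(5/4)/8 + 3*atan(1/2)/8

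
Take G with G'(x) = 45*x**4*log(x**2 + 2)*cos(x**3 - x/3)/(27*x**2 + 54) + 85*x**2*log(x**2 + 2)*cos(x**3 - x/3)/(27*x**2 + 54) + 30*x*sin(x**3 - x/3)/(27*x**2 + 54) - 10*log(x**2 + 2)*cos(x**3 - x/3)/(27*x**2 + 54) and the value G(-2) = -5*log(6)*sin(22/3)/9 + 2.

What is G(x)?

Recognize the product-rule pattern: G'(x) = u'v + uv' with u = 5*log(x**2 + 2)/9, v = sin(x**3 - x/3), so integration by parts undoes it.
A general antiderivative is 5*log(x**2 + 2)*sin(x**3 - x/3)/9 + C.
The condition gives C = -5*log(6)*sin(22/3)/9 + 2 - (-5*log(6)*sin(22/3)/9) = 2.
So G(x) = (5*log(x**2 + 2)*sin(x**3 - x/3) + 18)/9.
Check: d/dx[(5*log(x**2 + 2)*sin(x**3 - x/3) + 18)/9] = (45*x**4*log(x**2 + 2)*cos(x**3 - x/3) + 85*x**2*log(x**2 + 2)*cos(x**3 - x/3) + 30*x*sin(x**3 - x/3) - 10*log(x**2 + 2)*cos(x**3 - x/3))/(27*x**2 + 54), which equals G'(x).

G(x) = (5*log(x**2 + 2)*sin(x**3 - x/3) + 18)/9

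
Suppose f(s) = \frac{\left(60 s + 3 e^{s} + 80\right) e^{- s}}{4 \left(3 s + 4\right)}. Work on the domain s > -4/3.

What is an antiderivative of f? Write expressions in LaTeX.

An antiderivative is F(s) = \frac{\log{\left(3 s + 4 \right)}}{4} - 5 e^{- s}.

Recover f(s) by differentiating a candidate F(s); any mismatch rules it out.
Check: d/ds[\frac{\log{\left(3 s + 4 \right)}}{4} - 5 e^{- s}] = \frac{60 s + 3 e^{s} + 80}{12 s e^{s} + 16 e^{s}}, which equals f(s).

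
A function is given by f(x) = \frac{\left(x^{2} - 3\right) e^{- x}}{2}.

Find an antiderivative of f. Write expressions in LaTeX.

An antiderivative is F(x) = - \frac{x^{2} e^{- x}}{2} - x e^{- x} + \frac{e^{- x}}{2}.

Recognize the product-rule pattern: f = u'v + uv' with u = - \frac{x^{2}}{2} - x + \frac{1}{2}, v = e^{- x}, so integration by parts undoes it.
Check: d/dx[- \frac{x^{2} e^{- x}}{2} - x e^{- x} + \frac{e^{- x}}{2}] = \frac{\left(x^{2} - 3\right) e^{- x}}{2} = f(x).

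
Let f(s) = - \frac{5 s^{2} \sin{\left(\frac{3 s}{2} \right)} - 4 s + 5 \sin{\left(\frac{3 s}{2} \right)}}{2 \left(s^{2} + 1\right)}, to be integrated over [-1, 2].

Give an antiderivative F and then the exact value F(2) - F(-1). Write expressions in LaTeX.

Antiderivative: F(s) = \log{\left(s^{2} + 1 \right)} + \frac{5 \cos{\left(\frac{3 s}{2} \right)}}{3}; value = \frac{5 \cos{\left(3 \right)}}{3} - \log{\left(4 \right)} - \frac{5 \cos{\left(\frac{3}{2} \right)}}{3} + \log{\left(10 \right)}

Whatever form F(s) takes, F'(s) = f(s) is non-negotiable.
F(s) = \log{\left(s^{2} + 1 \right)} + \frac{5 \cos{\left(\frac{3 s}{2} \right)}}{3} is an antiderivative of f.
Check: d/ds[\log{\left(s^{2} + 1 \right)} + \frac{5 \cos{\left(\frac{3 s}{2} \right)}}{3}] = \frac{- 5 s^{2} \sin{\left(\frac{3 s}{2} \right)} + 4 s - 5 \sin{\left(\frac{3 s}{2} \right)}}{2 s^{2} + 2}, which equals f(s).
F(2) = \frac{5 \cos{\left(3 \right)}}{3} + \log{\left(5 \right)}; F(-1) = \frac{5 \cos{\left(\frac{3}{2} \right)}}{3} + \log{\left(2 \right)}.
Integral = F(2) - F(-1) = \frac{5 \cos{\left(3 \right)}}{3} - \log{\left(4 \right)} - \frac{5 \cos{\left(\frac{3}{2} \right)}}{3} + \log{\left(10 \right)}.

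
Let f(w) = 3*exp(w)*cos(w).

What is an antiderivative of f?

An antiderivative F(w) passes only if d/dw[F] lands on f(w) exactly.
Check: d/dw[3*(sin(w) + cos(w))*exp(w)/2] = 3*exp(w)*cos(w) = f(w).

An antiderivative is F(w) = 3*(sin(w) + cos(w))*exp(w)/2.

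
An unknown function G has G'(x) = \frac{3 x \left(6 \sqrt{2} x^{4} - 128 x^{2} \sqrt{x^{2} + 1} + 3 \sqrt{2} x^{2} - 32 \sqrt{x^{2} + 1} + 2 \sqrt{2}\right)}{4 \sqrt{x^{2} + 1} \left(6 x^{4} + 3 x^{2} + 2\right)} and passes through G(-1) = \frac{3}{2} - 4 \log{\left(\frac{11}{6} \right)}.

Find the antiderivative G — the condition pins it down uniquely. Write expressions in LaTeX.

G(x) = \frac{3 \sqrt{\frac{x^{2}}{2} + \frac{1}{2}}}{2} - 4 \log{\left(x^{4} + \frac{x^{2}}{2} + \frac{1}{3} \right)}

The proposed G(x) is checked by its d/dx: the result must match the given G'(x).
A general antiderivative is \frac{3 \sqrt{\frac{x^{2}}{2} + \frac{1}{2}}}{2} - 4 \log{\left(x^{4} + \frac{x^{2}}{2} + \frac{1}{3} \right)} + C.
The condition gives C = \frac{3}{2} - 4 \log{\left(\frac{11}{6} \right)} - (\frac{3}{2} - 4 \log{\left(\frac{11}{6} \right)}) = 0.
So G(x) = \frac{3 \sqrt{\frac{x^{2}}{2} + \frac{1}{2}}}{2} - 4 \log{\left(x^{4} + \frac{x^{2}}{2} + \frac{1}{3} \right)}.
Check: d/dx[\frac{3 \sqrt{\frac{x^{2}}{2} + \frac{1}{2}}}{2} - 4 \log{\left(x^{4} + \frac{x^{2}}{2} + \frac{1}{3} \right)}] = \frac{18 \sqrt{2} x^{5} - 384 x^{3} \sqrt{x^{2} + 1} + 9 \sqrt{2} x^{3} - 96 x \sqrt{x^{2} + 1} + 6 \sqrt{2} x}{24 x^{4} \sqrt{x^{2} + 1} + 12 x^{2} \sqrt{x^{2} + 1} + 8 \sqrt{x^{2} + 1}}, which equals G'(x).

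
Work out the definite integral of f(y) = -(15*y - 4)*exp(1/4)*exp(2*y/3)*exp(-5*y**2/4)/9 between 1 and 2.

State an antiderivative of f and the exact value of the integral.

Antiderivative: F(y) = 2*exp(1/4)*exp(2*y/3)*exp(-5*y**2/4)/3; value = -2*exp(-1/3)/3 + 2*exp(-41/12)/3

f matches the chain-rule pattern g'(h)*h' with inner function h(y) = -5*y**2/4 + 2*y/3 + 1/4; substituting u = h(y) collapses the integral.
F(y) = 2*exp(1/4)*exp(2*y/3)*exp(-5*y**2/4)/3 is an antiderivative of f.
Check: d/dy[2*exp(1/4)*exp(2*y/3)*exp(-5*y**2/4)/3] = (-15*y*exp(1/4)*exp(2*y/3) + 4*exp(1/4)*exp(2*y/3))*exp(-5*y**2/4)/9, which equals f(y).
F(2) = 2*exp(-41/12)/3; F(1) = 2*exp(-1/3)/3.
Integral = F(2) - F(1) = -2*exp(-1/3)/3 + 2*exp(-41/12)/3.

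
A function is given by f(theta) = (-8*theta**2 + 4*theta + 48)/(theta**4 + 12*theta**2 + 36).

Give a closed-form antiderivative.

An antiderivative is F(theta) = 4*theta/(theta**2/2 + 3) - 1/(theta**2/2 + 3).

f has the shape u'v + uv' for u = 1/(theta**2/2 + 3) and v = 4*theta - 1 — it is the derivative of the product u*v.
Check: d/dtheta[4*theta/(theta**2/2 + 3) - 1/(theta**2/2 + 3)] = (-8*theta**2 + 4*theta + 48)/(theta**4 + 12*theta**2 + 36) = f(theta).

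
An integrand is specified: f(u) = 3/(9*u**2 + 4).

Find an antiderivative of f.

A candidate is checked by its d/du: the result must match f(u).
Check: d/du[atan(3*u/2)/2] = 3/(9*u**2 + 4) = f(u).

An antiderivative is F(u) = atan(3*u/2)/2.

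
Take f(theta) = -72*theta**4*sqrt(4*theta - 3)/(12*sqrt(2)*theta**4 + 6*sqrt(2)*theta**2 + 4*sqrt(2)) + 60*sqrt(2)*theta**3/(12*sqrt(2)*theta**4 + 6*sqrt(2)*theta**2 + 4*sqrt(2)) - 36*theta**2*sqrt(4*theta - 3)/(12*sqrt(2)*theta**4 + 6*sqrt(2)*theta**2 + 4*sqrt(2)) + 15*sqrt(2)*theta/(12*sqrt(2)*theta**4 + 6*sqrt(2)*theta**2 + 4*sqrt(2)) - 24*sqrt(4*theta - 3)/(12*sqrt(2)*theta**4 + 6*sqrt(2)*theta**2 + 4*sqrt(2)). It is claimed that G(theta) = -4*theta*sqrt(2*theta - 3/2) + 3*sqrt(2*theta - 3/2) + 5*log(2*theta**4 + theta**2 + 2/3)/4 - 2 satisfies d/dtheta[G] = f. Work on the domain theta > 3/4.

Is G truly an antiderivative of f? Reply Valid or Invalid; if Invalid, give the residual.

Valid - the claim checks out under differentiation.

d/dtheta[G] = (-288*theta**5 + 216*theta**4 + 60*sqrt(2)*theta**3*sqrt(4*theta - 3) - 144*theta**3 + 108*theta**2 + 15*sqrt(2)*theta*sqrt(4*theta - 3) - 96*theta + 72)/(12*sqrt(2)*theta**4*sqrt(4*theta - 3) + 6*sqrt(2)*theta**2*sqrt(4*theta - 3) + 4*sqrt(2)*sqrt(4*theta - 3))
This equals f(theta) exactly, so the claim holds.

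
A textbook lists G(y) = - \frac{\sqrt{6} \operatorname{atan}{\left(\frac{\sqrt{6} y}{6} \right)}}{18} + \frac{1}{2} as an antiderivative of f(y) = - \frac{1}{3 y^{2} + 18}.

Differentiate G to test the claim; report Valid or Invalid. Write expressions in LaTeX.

d/dy[G] = - \frac{1}{3 y^{2} + 18}
This equals f(y) exactly, so the claim holds.

Valid - differentiating G returns exactly f.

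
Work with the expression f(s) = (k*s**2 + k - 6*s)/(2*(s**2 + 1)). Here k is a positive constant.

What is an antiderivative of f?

For F(s) to be correct the identity F'(s) - f(s) = 0 must hold.
Check: d/ds[k*s/2 - 3*log(s**2 + 1)/2] = (k*s**2 + k - 6*s)/(2*s**2 + 2), which equals f(s).

An antiderivative is F(s) = k*s/2 - 3*log(s**2 + 1)/2.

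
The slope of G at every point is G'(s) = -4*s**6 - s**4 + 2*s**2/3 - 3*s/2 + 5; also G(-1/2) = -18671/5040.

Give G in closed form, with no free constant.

Integrate term by term and add the pieces.
A general antiderivative is -4*s**7/7 - s**5/5 + 2*s**3/9 - 3*s**2/4 + 5*s + C.
The condition gives C = -18671/5040 - (-13631/5040) = -1.
So G(s) = -4*s**7/7 - s**5/5 + 2*s**3/9 - 3*s**2/4 + 5*s - 1.
Check: d/ds[-4*s**7/7 - s**5/5 + 2*s**3/9 - 3*s**2/4 + 5*s - 1] = -4*s**6 - s**4 + 2*s**2/3 - 3*s/2 + 5 = G'(s).

G(s) = -4*s**7/7 - s**5/5 + 2*s**3/9 - 3*s**2/4 + 5*s - 1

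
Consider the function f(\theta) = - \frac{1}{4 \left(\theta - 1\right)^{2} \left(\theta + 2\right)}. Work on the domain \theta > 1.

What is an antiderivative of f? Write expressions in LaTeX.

An antiderivative is F(\theta) = \frac{\left(\theta - 1\right) \log{\left(\theta - 1 \right)} - \left(\theta - 1\right) \log{\left(\theta + 2 \right)} + 3}{36 \left(\theta - 1\right)}.

The denominator factors as 4 \left(\theta - 1\right)^{2} \left(\theta + 2\right); partial fractions split f into directly integrable pieces: - \frac{1}{36 \left(\theta + 2\right)} + \frac{1}{36 \left(\theta - 1\right)} - \frac{1}{12 \left(\theta - 1\right)^{2}}.
Check: d/d\theta[\frac{\left(\theta - 1\right) \log{\left(\theta - 1 \right)} - \left(\theta - 1\right) \log{\left(\theta + 2 \right)} + 3}{36 \left(\theta - 1\right)}] = - \frac{1}{4 \theta^{3} - 12 \theta + 8}, which equals f(\theta).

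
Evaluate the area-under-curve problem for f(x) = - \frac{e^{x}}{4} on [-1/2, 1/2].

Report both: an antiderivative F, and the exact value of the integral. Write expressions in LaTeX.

Recover f(x) by differentiating a candidate F(x); any mismatch rules it out.
F(x) = - \frac{e^{x}}{4} is an antiderivative of f.
Check: d/dx[- \frac{e^{x}}{4}] = - \frac{e^{x}}{4} = f(x).
F(1/2) = - \frac{e^{\frac{1}{2}}}{4}; F(-1/2) = - \frac{1}{4 e^{\frac{1}{2}}}.
Integral = F(1/2) - F(-1/2) = - \frac{e^{\frac{1}{2}}}{4} + \frac{1}{4 e^{\frac{1}{2}}}.

Antiderivative: F(x) = - \frac{e^{x}}{4}; value = - \frac{e^{\frac{1}{2}}}{4} + \frac{1}{4 e^{\frac{1}{2}}}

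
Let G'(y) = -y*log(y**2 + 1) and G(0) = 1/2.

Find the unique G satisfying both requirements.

G(y) = (-y**2*log(y**2 + 1) + y**2 - log(y**2 + 1) + 1)/2

Since d/dy undoes antidifferentiation here, G(y) must give back the stated G'(y).
A general antiderivative is -y**2*log(y**2 + 1)/2 + y**2/2 - log(y**2 + 1)/2 + C.
The condition gives C = 1/2 - (0) = 1/2.
So G(y) = (-y**2*log(y**2 + 1) + y**2 - log(y**2 + 1) + 1)/2.
Check: d/dy[(-y**2*log(y**2 + 1) + y**2 - log(y**2 + 1) + 1)/2] = -y*log(y**2 + 1) = G'(y).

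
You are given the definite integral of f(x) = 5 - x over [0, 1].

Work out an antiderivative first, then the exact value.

Recover f(x) by differentiating a candidate F(x); any mismatch rules it out.
F(x) = -x**2/2 + 5*x is an antiderivative of f.
Check: d/dx[-x**2/2 + 5*x] = 5 - x = f(x).
F(1) = 9/2; F(0) = 0.
Integral = F(1) - F(0) = 9/2.

Antiderivative: F(x) = -x**2/2 + 5*x; value = 9/2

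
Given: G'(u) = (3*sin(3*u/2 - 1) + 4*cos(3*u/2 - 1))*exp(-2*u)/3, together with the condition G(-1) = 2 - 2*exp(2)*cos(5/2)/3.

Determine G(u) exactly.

G'(u) has the shape v'r + vr' for v = -2*cos(3*u/2 - 1)/3 and r = exp(-2*u) — it is the derivative of the product v*r.
A general antiderivative is -2*exp(-2*u)*cos(3*u/2 - 1)/3 + C.
The condition gives C = 2 - 2*exp(2)*cos(5/2)/3 - (-2*exp(2)*cos(5/2)/3) = 2.
So G(u) = (6*exp(2*u) - 2*cos(3*u/2 - 1))*exp(-2*u)/3.
Check: d/du[(6*exp(2*u) - 2*cos(3*u/2 - 1))*exp(-2*u)/3] = (3*sin(3*u/2 - 1) + 4*cos(3*u/2 - 1))*exp(-2*u)/3 = G'(u).

G(u) = (6*exp(2*u) - 2*cos(3*u/2 - 1))*exp(-2*u)/3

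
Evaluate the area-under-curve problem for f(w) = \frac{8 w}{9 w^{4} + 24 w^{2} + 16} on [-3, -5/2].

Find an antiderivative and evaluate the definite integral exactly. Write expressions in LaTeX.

Antiderivative: F(w) = - \frac{2}{\frac{9 w^{2}}{2} + 6}; value = - \frac{44}{2821}

f matches the chain-rule pattern g'(h)*h' with inner function h(w) = \frac{3 w^{2}}{2} + 2; substituting u = h(w) collapses the integral.
F(w) = - \frac{2}{\frac{9 w^{2}}{2} + 6} is an antiderivative of f.
Check: d/dw[- \frac{2}{\frac{9 w^{2}}{2} + 6}] = \frac{8 w}{9 w^{4} + 24 w^{2} + 16} = f(w).
F(-5/2) = - \frac{16}{273}; F(-3) = - \frac{4}{93}.
Integral = F(-5/2) - F(-3) = - \frac{44}{2821}.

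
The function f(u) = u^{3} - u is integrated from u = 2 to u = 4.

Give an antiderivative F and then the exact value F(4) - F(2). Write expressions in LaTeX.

Antiderivative: F(u) = \frac{u^{2} \left(u^{2} - 2\right)}{4}; value = 54

Integrate term by term and add the pieces.
F(u) = \frac{u^{2} \left(u^{2} - 2\right)}{4} is an antiderivative of f.
Check: d/du[\frac{u^{2} \left(u^{2} - 2\right)}{4}] = u^{3} - u = f(u).
F(4) = 56; F(2) = 2.
Integral = F(4) - F(2) = 54.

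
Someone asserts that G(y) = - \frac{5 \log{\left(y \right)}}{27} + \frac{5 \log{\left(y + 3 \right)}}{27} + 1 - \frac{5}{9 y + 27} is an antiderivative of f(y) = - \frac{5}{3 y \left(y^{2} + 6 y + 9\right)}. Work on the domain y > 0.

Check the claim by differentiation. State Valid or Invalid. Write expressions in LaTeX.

Valid. The derivative of G reproduces f.

d/dy[G] = - \frac{5}{3 y^{3} + 18 y^{2} + 27 y}
This equals f(y) exactly, so the claim holds.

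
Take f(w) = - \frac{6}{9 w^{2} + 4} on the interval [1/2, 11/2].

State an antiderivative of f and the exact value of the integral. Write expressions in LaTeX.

Antiderivative: F(w) = - \operatorname{atan}{\left(\frac{3 w}{2} \right)}; value = - \operatorname{atan}{\left(\frac{33}{4} \right)} + \operatorname{atan}{\left(\frac{3}{4} \right)}

For F(w) to be correct the identity F'(w) - f(w) = 0 must hold.
F(w) = - \operatorname{atan}{\left(\frac{3 w}{2} \right)} is an antiderivative of f.
Check: d/dw[- \operatorname{atan}{\left(\frac{3 w}{2} \right)}] = - \frac{6}{9 w^{2} + 4} = f(w).
F(11/2) = - \operatorname{atan}{\left(\frac{33}{4} \right)}; F(1/2) = - \operatorname{atan}{\left(\frac{3}{4} \right)}.
Integral = F(11/2) - F(1/2) = - \operatorname{atan}{\left(\frac{33}{4} \right)} + \operatorname{atan}{\left(\frac{3}{4} \right)}.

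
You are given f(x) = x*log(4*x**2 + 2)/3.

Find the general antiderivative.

F(x) = (2*x**2*log(4*x**2 + 2) - 2*x**2 + log(2*x**2 + 1))/12 + C

A first test for any F(x): its x-derivative must equal f(x) identically.
Check: d/dx[(2*x**2*log(4*x**2 + 2) - 2*x**2 + log(2*x**2 + 1))/12] = x*log(2*x**2 + 1)/3 + x*log(2)/3, which equals f(x).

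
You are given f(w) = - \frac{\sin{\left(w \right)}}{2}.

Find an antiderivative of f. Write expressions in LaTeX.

Since d/dw undoes antidifferentiation here, F'(w) = f(w) is required of F(w).
Check: d/dw[\frac{\cos{\left(w \right)}}{2}] = - \frac{\sin{\left(w \right)}}{2} = f(w).

An antiderivative is F(w) = \frac{\cos{\left(w \right)}}{2}.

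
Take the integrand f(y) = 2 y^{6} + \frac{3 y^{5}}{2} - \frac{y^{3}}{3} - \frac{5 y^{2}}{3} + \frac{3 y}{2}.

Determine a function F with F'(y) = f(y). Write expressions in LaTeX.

An antiderivative is F(y) = \frac{2 y^{7}}{7} + \frac{y^{6}}{4} - \frac{y^{4}}{12} - \frac{5 y^{3}}{9} + \frac{3 y^{2}}{4}.

The integrand splits into summands that can be handled one at a time.
Check: d/dy[\frac{2 y^{7}}{7} + \frac{y^{6}}{4} - \frac{y^{4}}{12} - \frac{5 y^{3}}{9} + \frac{3 y^{2}}{4}] = 2 y^{6} + \frac{3 y^{5}}{2} - \frac{y^{3}}{3} - \frac{5 y^{2}}{3} + \frac{3 y}{2} = f(y).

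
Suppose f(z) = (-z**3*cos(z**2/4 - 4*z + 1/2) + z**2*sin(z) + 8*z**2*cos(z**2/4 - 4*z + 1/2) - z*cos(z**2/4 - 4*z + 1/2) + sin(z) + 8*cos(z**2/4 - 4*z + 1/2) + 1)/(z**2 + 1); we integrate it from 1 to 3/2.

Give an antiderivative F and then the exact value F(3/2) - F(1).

Antiderivative: F(z) = -2*sin(z**2/4 - 4*z + 1/2) - cos(z) + atan(z); value = 2*sin(79/16) - pi/4 - cos(3/2) - 2*sin(13/4) + cos(1) + atan(3/2)

Any candidate F(z) must reproduce f(z) exactly when differentiated.
F(z) = -2*sin(z**2/4 - 4*z + 1/2) - cos(z) + atan(z) is an antiderivative of f.
Check: d/dz[-2*sin(z**2/4 - 4*z + 1/2) - cos(z) + atan(z)] = (-z**3*cos(z**2/4 - 4*z + 1/2) + z**2*sin(z) + 8*z**2*cos(z**2/4 - 4*z + 1/2) - z*cos(z**2/4 - 4*z + 1/2) + sin(z) + 8*cos(z**2/4 - 4*z + 1/2) + 1)/(z**2 + 1) = f(z).
F(3/2) = 2*sin(79/16) - cos(3/2) + atan(3/2); F(1) = -cos(1) + 2*sin(13/4) + pi/4.
Integral = F(3/2) - F(1) = 2*sin(79/16) - pi/4 - cos(3/2) - 2*sin(13/4) + cos(1) + atan(3/2).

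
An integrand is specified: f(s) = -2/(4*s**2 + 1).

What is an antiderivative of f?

Since d/ds undoes antidifferentiation here, F'(s) = f(s) is required of F(s).
Check: d/ds[-atan(2*s)] = -2/(4*s**2 + 1) = f(s).

An antiderivative is F(s) = -atan(2*s).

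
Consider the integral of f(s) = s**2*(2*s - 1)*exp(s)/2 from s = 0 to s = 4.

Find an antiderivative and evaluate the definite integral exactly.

Antiderivative: F(s) = (2*s**3 - 7*s**2 + 14*s - 14)*exp(s)/2; value = 7 + 29*exp(4)

f has the shape u'v + uv' for u = s**3 - 7*s**2/2 + 7*s - 7 and v = exp(s) — it is the derivative of the product u*v.
F(s) = (2*s**3 - 7*s**2 + 14*s - 14)*exp(s)/2 is an antiderivative of f.
Check: d/ds[(2*s**3 - 7*s**2 + 14*s - 14)*exp(s)/2] = s**3*exp(s) - s**2*exp(s)/2, which equals f(s).
F(4) = 29*exp(4); F(0) = -7.
Integral = F(4) - F(0) = 7 + 29*exp(4).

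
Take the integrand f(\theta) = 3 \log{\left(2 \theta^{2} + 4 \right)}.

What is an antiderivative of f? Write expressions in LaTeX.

An antiderivative is F(\theta) = 3 \theta \log{\left(2 \theta^{2} + 4 \right)} - 6 \theta + 6 \sqrt{2} \operatorname{atan}{\left(\frac{\sqrt{2} \theta}{2} \right)}.

For F(\theta) to be correct the identity F'(\theta) - f(\theta) = 0 must hold.
Check: d/d\theta[3 \theta \log{\left(2 \theta^{2} + 4 \right)} - 6 \theta + 6 \sqrt{2} \operatorname{atan}{\left(\frac{\sqrt{2} \theta}{2} \right)}] = 3 \log{\left(\theta^{2} + 2 \right)} + 3 \log{\left(2 \right)}, which equals f(\theta).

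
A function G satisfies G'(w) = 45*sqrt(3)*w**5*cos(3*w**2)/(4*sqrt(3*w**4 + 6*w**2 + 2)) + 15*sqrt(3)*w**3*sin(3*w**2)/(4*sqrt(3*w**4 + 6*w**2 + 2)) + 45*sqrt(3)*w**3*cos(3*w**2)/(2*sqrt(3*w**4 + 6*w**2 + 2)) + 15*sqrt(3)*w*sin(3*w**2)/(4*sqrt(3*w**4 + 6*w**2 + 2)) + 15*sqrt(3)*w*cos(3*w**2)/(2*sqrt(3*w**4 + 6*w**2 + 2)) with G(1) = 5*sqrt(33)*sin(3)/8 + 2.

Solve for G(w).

G(w) = (5*sqrt(3)*sqrt(3*w**4 + 6*w**2 + 2)*sin(3*w**2) + 16)/8

G'(w) has the shape u'v + uv' for u = 15*sqrt(w**4 + 2*w**2 + 2/3)/8 and v = sin(3*w**2) — it is the derivative of the product u*v.
A general antiderivative is 15*sqrt(w**4 + 2*w**2 + 2/3)*sin(3*w**2)/8 + C.
The condition gives C = 5*sqrt(33)*sin(3)/8 + 2 - (5*sqrt(33)*sin(3)/8) = 2.
So G(w) = (5*sqrt(3)*sqrt(3*w**4 + 6*w**2 + 2)*sin(3*w**2) + 16)/8.
Check: d/dw[(5*sqrt(3)*sqrt(3*w**4 + 6*w**2 + 2)*sin(3*w**2) + 16)/8] = (45*sqrt(3)*w**5*cos(3*w**2) + 15*sqrt(3)*w**3*sin(3*w**2) + 90*sqrt(3)*w**3*cos(3*w**2) + 15*sqrt(3)*w*sin(3*w**2) + 30*sqrt(3)*w*cos(3*w**2))/(4*sqrt(3*w**4 + 6*w**2 + 2)), which equals G'(w).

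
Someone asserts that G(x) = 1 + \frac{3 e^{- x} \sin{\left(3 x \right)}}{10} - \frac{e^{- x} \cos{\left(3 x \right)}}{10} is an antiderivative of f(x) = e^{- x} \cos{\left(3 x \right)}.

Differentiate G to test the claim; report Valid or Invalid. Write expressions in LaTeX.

Valid - the claim checks out under differentiation.

d/dx[G] = e^{- x} \cos{\left(3 x \right)}
This equals f(x) exactly, so the claim holds.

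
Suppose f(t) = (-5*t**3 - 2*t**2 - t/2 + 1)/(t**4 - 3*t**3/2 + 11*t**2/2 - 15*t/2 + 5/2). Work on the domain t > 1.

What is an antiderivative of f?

An antiderivative is F(t) = -13*log(t - 1)/6 + log(t - 1/2)/7 - 125*log(t**2 + 5)/84 - 311*sqrt(5)*atan(sqrt(5)*t/5)/210.

The denominator factors as (t - 1)*(2*t - 1)*(t**2 + 5); partial fractions split f into directly integrable pieces: -(125*t + 311)/(42*(t**2 + 5)) + 2/(7*(2*t - 1)) - 13/(6*(t - 1)).
Check: d/dt[-13*log(t - 1)/6 + log(t - 1/2)/7 - 125*log(t**2 + 5)/84 - 311*sqrt(5)*atan(sqrt(5)*t/5)/210] = (-10*t**3 - 4*t**2 - t + 2)/(2*t**4 - 3*t**3 + 11*t**2 - 15*t + 5), which equals f(t).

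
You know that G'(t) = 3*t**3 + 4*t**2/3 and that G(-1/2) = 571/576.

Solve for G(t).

G(t) = (27*t**4 + 16*t**3 + 36)/36

Integrate term by term and add the pieces.
A general antiderivative is 3*t**4/4 + 4*t**3/9 + C.
The condition gives C = 571/576 - (-5/576) = 1.
So G(t) = (27*t**4 + 16*t**3 + 36)/36.
Check: d/dt[(27*t**4 + 16*t**3 + 36)/36] = 3*t**3 + 4*t**2/3 = G'(t).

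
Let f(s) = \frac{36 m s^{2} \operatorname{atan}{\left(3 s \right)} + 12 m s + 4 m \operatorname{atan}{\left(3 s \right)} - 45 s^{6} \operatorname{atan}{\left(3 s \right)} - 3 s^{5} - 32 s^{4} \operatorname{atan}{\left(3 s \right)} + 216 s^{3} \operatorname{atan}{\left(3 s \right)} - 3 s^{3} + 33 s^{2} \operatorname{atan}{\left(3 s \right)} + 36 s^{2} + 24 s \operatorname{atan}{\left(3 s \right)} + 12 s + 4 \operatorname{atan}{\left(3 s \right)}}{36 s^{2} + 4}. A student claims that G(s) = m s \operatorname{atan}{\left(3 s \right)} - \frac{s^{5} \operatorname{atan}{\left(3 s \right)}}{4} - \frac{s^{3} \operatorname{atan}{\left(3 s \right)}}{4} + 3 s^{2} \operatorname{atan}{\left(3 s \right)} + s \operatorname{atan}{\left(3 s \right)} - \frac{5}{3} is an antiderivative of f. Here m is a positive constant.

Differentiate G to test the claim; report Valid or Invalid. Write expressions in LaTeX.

d/ds[G] = \frac{36 m s^{2} \operatorname{atan}{\left(3 s \right)} + 12 m s + 4 m \operatorname{atan}{\left(3 s \right)} - 45 s^{6} \operatorname{atan}{\left(3 s \right)} - 3 s^{5} - 32 s^{4} \operatorname{atan}{\left(3 s \right)} + 216 s^{3} \operatorname{atan}{\left(3 s \right)} - 3 s^{3} + 33 s^{2} \operatorname{atan}{\left(3 s \right)} + 36 s^{2} + 24 s \operatorname{atan}{\left(3 s \right)} + 12 s + 4 \operatorname{atan}{\left(3 s \right)}}{36 s^{2} + 4}
This equals f(s) exactly, so the claim holds.

Valid. The derivative of G reproduces f.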